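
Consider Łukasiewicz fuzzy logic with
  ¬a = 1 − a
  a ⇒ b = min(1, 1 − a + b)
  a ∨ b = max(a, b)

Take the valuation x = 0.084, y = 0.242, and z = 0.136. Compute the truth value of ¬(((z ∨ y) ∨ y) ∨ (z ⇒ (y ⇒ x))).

z ∨ y = max(0.136, 0.242) = 0.242
(z ∨ y) ∨ y = max(0.242, 0.242) = 0.242
y ⇒ x = min(1, 1 − 0.242 + 0.084) = min(1, 0.842) = 0.842
z ⇒ (y ⇒ x) = min(1, 1 − 0.136 + 0.842) = min(1, 1.706) = 1.000
((z ∨ y) ∨ y) ∨ (z ⇒ (y ⇒ x)) = max(0.242, 1.000) = 1.000
¬(((z ∨ y) ∨ y) ∨ (z ⇒ (y ⇒ x))) = 1 − 1.000 = 0.000

0.000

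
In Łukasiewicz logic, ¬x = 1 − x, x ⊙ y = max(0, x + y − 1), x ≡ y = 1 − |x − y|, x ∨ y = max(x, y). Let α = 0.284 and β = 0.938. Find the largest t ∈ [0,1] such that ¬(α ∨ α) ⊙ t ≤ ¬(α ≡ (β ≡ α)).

0.346

α ∨ α = max(0.284, 0.284) = 0.284
¬(α ∨ α) = 1 − 0.284 = 0.716
So the left factor is ¬(α ∨ α) = 0.716.
β ≡ α = 1 − |0.938 − 0.284| = 1 − 0.654 = 0.346
α ≡ (β ≡ α) = 1 − |0.284 − 0.346| = 1 − 0.062 = 0.938
¬(α ≡ (β ≡ α)) = 1 − 0.938 = 0.062
So the right-hand bound is ¬(α ≡ (β ≡ α)) = 0.062.
The residuum of the Łukasiewicz t-norm gives the supremum: min(1, 1 − 0.716 + 0.062).
1 − 0.716 + 0.062 = 0.346, so t = min(1, 0.346) = 0.346.
Check: 0.716 ⊙ 0.346 = max(0, 0.062) = 0.062 ≤ 0.062.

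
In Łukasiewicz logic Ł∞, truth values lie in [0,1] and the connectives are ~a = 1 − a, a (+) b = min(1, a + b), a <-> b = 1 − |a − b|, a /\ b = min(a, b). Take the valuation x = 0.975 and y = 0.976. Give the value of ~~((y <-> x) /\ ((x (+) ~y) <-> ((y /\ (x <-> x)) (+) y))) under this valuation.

0.999

y <-> x = 1 − |0.976 − 0.975| = 1 − 0.001 = 0.999
~y = 1 − 0.976 = 0.024
x (+) ~y = min(1, 0.975 + 0.024) = min(1, 0.999) = 0.999
x <-> x = 1 − |0.975 − 0.975| = 1 − 0.000 = 1.000
y /\ (x <-> x) = min(0.976, 1.000) = 0.976
(y /\ (x <-> x)) (+) y = min(1, 0.976 + 0.976) = min(1, 1.952) = 1.000
(x (+) ~y) <-> ((y /\ (x <-> x)) (+) y) = 1 − |0.999 − 1.000| = 1 − 0.001 = 0.999
(y <-> x) /\ ((x (+) ~y) <-> ((y /\ (x <-> x)) (+) y)) = min(0.999, 0.999) = 0.999
~((y <-> x) /\ ((x (+) ~y) <-> ((y /\ (x <-> x)) (+) y))) = 1 − 0.999 = 0.001
~~((y <-> x) /\ ((x (+) ~y) <-> ((y /\ (x <-> x)) (+) y))) = 1 − 0.001 = 0.999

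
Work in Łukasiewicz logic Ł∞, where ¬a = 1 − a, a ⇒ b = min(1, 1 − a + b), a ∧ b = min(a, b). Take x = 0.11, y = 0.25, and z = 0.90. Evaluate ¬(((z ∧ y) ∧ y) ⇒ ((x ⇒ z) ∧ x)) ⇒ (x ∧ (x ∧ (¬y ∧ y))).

z ∧ y = min(0.90, 0.25) = 0.25
(z ∧ y) ∧ y = min(0.25, 0.25) = 0.25
x ⇒ z = min(1, 1 − 0.11 + 0.90) = min(1, 1.79) = 1.00
(x ⇒ z) ∧ x = min(1.00, 0.11) = 0.11
((z ∧ y) ∧ y) ⇒ ((x ⇒ z) ∧ x) = min(1, 1 − 0.25 + 0.11) = min(1, 0.86) = 0.86
¬(((z ∧ y) ∧ y) ⇒ ((x ⇒ z) ∧ x)) = 1 − 0.86 = 0.14
¬y = 1 − 0.25 = 0.75
¬y ∧ y = min(0.75, 0.25) = 0.25
x ∧ (¬y ∧ y) = min(0.11, 0.25) = 0.11
x ∧ (x ∧ (¬y ∧ y)) = min(0.11, 0.11) = 0.11
¬(((z ∧ y) ∧ y) ⇒ ((x ⇒ z) ∧ x)) ⇒ (x ∧ (x ∧ (¬y ∧ y))) = min(1, 1 − 0.14 + 0.11) = min(1, 0.97) = 0.97

0.97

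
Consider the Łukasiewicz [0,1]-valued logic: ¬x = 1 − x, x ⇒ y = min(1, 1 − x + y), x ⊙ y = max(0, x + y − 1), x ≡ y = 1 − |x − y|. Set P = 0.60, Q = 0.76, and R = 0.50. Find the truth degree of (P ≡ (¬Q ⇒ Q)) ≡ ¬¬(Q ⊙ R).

¬Q = 1 − 0.76 = 0.24
¬Q ⇒ Q = min(1, 1 − 0.24 + 0.76) = min(1, 1.52) = 1.00
P ≡ (¬Q ⇒ Q) = 1 − |0.60 − 1.00| = 1 − 0.40 = 0.60
Q ⊙ R = max(0, 0.76 + 0.50 − 1) = max(0, 0.26) = 0.26
¬(Q ⊙ R) = 1 − 0.26 = 0.74
¬¬(Q ⊙ R) = 1 − 0.74 = 0.26
(P ≡ (¬Q ⇒ Q)) ≡ ¬¬(Q ⊙ R) = 1 − |0.60 − 0.26| = 1 − 0.34 = 0.66

0.66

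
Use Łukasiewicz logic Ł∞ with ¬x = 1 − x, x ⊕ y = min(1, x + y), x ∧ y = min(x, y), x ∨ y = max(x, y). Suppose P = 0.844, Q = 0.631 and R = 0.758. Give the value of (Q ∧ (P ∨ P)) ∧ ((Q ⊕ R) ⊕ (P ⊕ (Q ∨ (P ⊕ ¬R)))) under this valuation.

P ∨ P = max(0.844, 0.844) = 0.844
Q ∧ (P ∨ P) = min(0.631, 0.844) = 0.631
Q ⊕ R = min(1, 0.631 + 0.758) = min(1, 1.389) = 1.000
¬R = 1 − 0.758 = 0.242
P ⊕ ¬R = min(1, 0.844 + 0.242) = min(1, 1.086) = 1.000
Q ∨ (P ⊕ ¬R) = max(0.631, 1.000) = 1.000
P ⊕ (Q ∨ (P ⊕ ¬R)) = min(1, 0.844 + 1.000) = min(1, 1.844) = 1.000
(Q ⊕ R) ⊕ (P ⊕ (Q ∨ (P ⊕ ¬R))) = min(1, 1.000 + 1.000) = min(1, 2.000) = 1.000
(Q ∧ (P ∨ P)) ∧ ((Q ⊕ R) ⊕ (P ⊕ (Q ∨ (P ⊕ ¬R)))) = min(0.631, 1.000) = 0.631

0.631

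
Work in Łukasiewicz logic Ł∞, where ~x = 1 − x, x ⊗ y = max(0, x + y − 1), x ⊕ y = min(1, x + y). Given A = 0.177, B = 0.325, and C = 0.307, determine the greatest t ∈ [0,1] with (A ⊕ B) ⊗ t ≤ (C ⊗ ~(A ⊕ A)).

A ⊕ B = min(1, 0.177 + 0.325) = min(1, 0.502) = 0.502
So the left factor is A ⊕ B = 0.502.
A ⊕ A = min(1, 0.177 + 0.177) = min(1, 0.354) = 0.354
~(A ⊕ A) = 1 − 0.354 = 0.646
C ⊗ ~(A ⊕ A) = max(0, 0.307 + 0.646 − 1) = max(0, -0.047) = 0.000
So the right-hand bound is C ⊗ ~(A ⊕ A) = 0.000.
The residuum of the Łukasiewicz t-norm gives the supremum: min(1, 1 − 0.502 + 0.000).
1 − 0.502 + 0.000 = 0.498, so t = min(1, 0.498) = 0.498.
Check: 0.502 ⊗ 0.498 = max(0, 0.000) = 0.000 ≤ 0.000.

0.498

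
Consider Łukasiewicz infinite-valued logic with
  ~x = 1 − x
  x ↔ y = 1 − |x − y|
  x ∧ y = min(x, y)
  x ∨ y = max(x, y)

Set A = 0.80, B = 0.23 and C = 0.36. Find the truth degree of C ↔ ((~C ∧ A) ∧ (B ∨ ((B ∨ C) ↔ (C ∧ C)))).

~C = 1 − 0.36 = 0.64
~C ∧ A = min(0.64, 0.80) = 0.64
B ∨ C = max(0.23, 0.36) = 0.36
C ∧ C = min(0.36, 0.36) = 0.36
(B ∨ C) ↔ (C ∧ C) = 1 − |0.36 − 0.36| = 1 − 0.00 = 1.00
B ∨ ((B ∨ C) ↔ (C ∧ C)) = max(0.23, 1.00) = 1.00
(~C ∧ A) ∧ (B ∨ ((B ∨ C) ↔ (C ∧ C))) = min(0.64, 1.00) = 0.64
C ↔ ((~C ∧ A) ∧ (B ∨ ((B ∨ C) ↔ (C ∧ C)))) = 1 − |0.36 − 0.64| = 1 − 0.28 = 0.72

0.72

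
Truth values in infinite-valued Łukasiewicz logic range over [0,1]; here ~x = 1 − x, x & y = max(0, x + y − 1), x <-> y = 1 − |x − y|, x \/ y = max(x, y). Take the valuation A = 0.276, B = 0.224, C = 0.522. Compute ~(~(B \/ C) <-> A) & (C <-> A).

0.000

B \/ C = max(0.224, 0.522) = 0.522
~(B \/ C) = 1 − 0.522 = 0.478
~(B \/ C) <-> A = 1 − |0.478 − 0.276| = 1 − 0.202 = 0.798
~(~(B \/ C) <-> A) = 1 − 0.798 = 0.202
C <-> A = 1 − |0.522 − 0.276| = 1 − 0.246 = 0.754
~(~(B \/ C) <-> A) & (C <-> A) = max(0, 0.202 + 0.754 − 1) = max(0, -0.044) = 0.000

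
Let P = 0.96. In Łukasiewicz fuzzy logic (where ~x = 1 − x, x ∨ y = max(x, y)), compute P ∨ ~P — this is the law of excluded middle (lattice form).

0.96

~P = 1 − 0.96 = 0.04
P ∨ ~P = max(0.96, 0.04) = 0.96
(The value 0.96 < 1 shows this instance is not satisfied; not a Ł∞-tautology — its value is max(a, 1−a).)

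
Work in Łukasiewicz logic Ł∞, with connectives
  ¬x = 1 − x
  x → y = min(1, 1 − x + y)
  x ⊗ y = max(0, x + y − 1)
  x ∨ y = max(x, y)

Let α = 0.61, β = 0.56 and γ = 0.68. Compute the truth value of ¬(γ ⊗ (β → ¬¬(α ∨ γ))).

α ∨ γ = max(0.61, 0.68) = 0.68
¬(α ∨ γ) = 1 − 0.68 = 0.32
¬¬(α ∨ γ) = 1 − 0.32 = 0.68
β → ¬¬(α ∨ γ) = min(1, 1 − 0.56 + 0.68) = min(1, 1.12) = 1.00
γ ⊗ (β → ¬¬(α ∨ γ)) = max(0, 0.68 + 1.00 − 1) = max(0, 0.68) = 0.68
¬(γ ⊗ (β → ¬¬(α ∨ γ))) = 1 − 0.68 = 0.32

0.32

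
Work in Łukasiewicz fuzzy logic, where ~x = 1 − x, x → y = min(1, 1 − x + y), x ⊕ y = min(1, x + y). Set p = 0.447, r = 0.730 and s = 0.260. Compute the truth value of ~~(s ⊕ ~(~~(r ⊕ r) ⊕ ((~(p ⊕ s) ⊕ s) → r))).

r ⊕ r = min(1, 0.730 + 0.730) = min(1, 1.460) = 1.000
~(r ⊕ r) = 1 − 1.000 = 0.000
~~(r ⊕ r) = 1 − 0.000 = 1.000
p ⊕ s = min(1, 0.447 + 0.260) = min(1, 0.707) = 0.707
~(p ⊕ s) = 1 − 0.707 = 0.293
~(p ⊕ s) ⊕ s = min(1, 0.293 + 0.260) = min(1, 0.553) = 0.553
(~(p ⊕ s) ⊕ s) → r = min(1, 1 − 0.553 + 0.730) = min(1, 1.177) = 1.000
~~(r ⊕ r) ⊕ ((~(p ⊕ s) ⊕ s) → r) = min(1, 1.000 + 1.000) = min(1, 2.000) = 1.000
~(~~(r ⊕ r) ⊕ ((~(p ⊕ s) ⊕ s) → r)) = 1 − 1.000 = 0.000
s ⊕ ~(~~(r ⊕ r) ⊕ ((~(p ⊕ s) ⊕ s) → r)) = min(1, 0.260 + 0.000) = min(1, 0.260) = 0.260
~(s ⊕ ~(~~(r ⊕ r) ⊕ ((~(p ⊕ s) ⊕ s) → r))) = 1 − 0.260 = 0.740
~~(s ⊕ ~(~~(r ⊕ r) ⊕ ((~(p ⊕ s) ⊕ s) → r))) = 1 − 0.740 = 0.260

0.260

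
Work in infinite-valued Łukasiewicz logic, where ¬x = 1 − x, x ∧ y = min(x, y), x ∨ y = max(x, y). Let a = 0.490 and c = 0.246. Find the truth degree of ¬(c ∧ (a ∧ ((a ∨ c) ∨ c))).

a ∨ c = max(0.490, 0.246) = 0.490
(a ∨ c) ∨ c = max(0.490, 0.246) = 0.490
a ∧ ((a ∨ c) ∨ c) = min(0.490, 0.490) = 0.490
c ∧ (a ∧ ((a ∨ c) ∨ c)) = min(0.246, 0.490) = 0.246
¬(c ∧ (a ∧ ((a ∨ c) ∨ c))) = 1 − 0.246 = 0.754

0.754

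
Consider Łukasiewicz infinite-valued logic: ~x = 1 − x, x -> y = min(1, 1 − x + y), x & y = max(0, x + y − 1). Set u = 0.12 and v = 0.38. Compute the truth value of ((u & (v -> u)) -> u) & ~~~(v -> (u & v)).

v -> u = min(1, 1 − 0.38 + 0.12) = min(1, 0.74) = 0.74
u & (v -> u) = max(0, 0.12 + 0.74 − 1) = max(0, -0.14) = 0.00
(u & (v -> u)) -> u = min(1, 1 − 0.00 + 0.12) = min(1, 1.12) = 1.00
u & v = max(0, 0.12 + 0.38 − 1) = max(0, -0.50) = 0.00
v -> (u & v) = min(1, 1 − 0.38 + 0.00) = min(1, 0.62) = 0.62
~(v -> (u & v)) = 1 − 0.62 = 0.38
~~(v -> (u & v)) = 1 − 0.38 = 0.62
~~~(v -> (u & v)) = 1 − 0.62 = 0.38
((u & (v -> u)) -> u) & ~~~(v -> (u & v)) = max(0, 1.00 + 0.38 − 1) = max(0, 0.38) = 0.38

0.38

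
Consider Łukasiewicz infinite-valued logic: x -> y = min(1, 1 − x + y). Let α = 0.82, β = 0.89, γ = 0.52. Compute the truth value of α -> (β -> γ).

β -> γ = min(1, 1 − 0.89 + 0.52) = min(1, 0.63) = 0.63
α -> (β -> γ) = min(1, 1 − 0.82 + 0.63) = min(1, 0.81) = 0.81

0.81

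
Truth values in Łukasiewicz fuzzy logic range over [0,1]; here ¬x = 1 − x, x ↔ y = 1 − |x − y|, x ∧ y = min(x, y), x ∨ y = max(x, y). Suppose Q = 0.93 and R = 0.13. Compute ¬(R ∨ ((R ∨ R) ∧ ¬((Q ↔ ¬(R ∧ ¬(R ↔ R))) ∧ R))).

R ∨ R = max(0.13, 0.13) = 0.13
R ↔ R = 1 − |0.13 − 0.13| = 1 − 0.00 = 1.00
¬(R ↔ R) = 1 − 1.00 = 0.00
R ∧ ¬(R ↔ R) = min(0.13, 0.00) = 0.00
¬(R ∧ ¬(R ↔ R)) = 1 − 0.00 = 1.00
Q ↔ ¬(R ∧ ¬(R ↔ R)) = 1 − |0.93 − 1.00| = 1 − 0.07 = 0.93
(Q ↔ ¬(R ∧ ¬(R ↔ R))) ∧ R = min(0.93, 0.13) = 0.13
¬((Q ↔ ¬(R ∧ ¬(R ↔ R))) ∧ R) = 1 − 0.13 = 0.87
(R ∨ R) ∧ ¬((Q ↔ ¬(R ∧ ¬(R ↔ R))) ∧ R) = min(0.13, 0.87) = 0.13
R ∨ ((R ∨ R) ∧ ¬((Q ↔ ¬(R ∧ ¬(R ↔ R))) ∧ R)) = max(0.13, 0.13) = 0.13
¬(R ∨ ((R ∨ R) ∧ ¬((Q ↔ ¬(R ∧ ¬(R ↔ R))) ∧ R))) = 1 − 0.13 = 0.87

0.87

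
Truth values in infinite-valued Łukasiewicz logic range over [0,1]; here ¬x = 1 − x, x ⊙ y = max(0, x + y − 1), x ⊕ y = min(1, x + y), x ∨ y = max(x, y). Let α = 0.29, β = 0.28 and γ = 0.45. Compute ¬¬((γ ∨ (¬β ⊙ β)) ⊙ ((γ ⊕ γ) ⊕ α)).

¬β = 1 − 0.28 = 0.72
¬β ⊙ β = max(0, 0.72 + 0.28 − 1) = max(0, 0.00) = 0.00
γ ∨ (¬β ⊙ β) = max(0.45, 0.00) = 0.45
γ ⊕ γ = min(1, 0.45 + 0.45) = min(1, 0.90) = 0.90
(γ ⊕ γ) ⊕ α = min(1, 0.90 + 0.29) = min(1, 1.19) = 1.00
(γ ∨ (¬β ⊙ β)) ⊙ ((γ ⊕ γ) ⊕ α) = max(0, 0.45 + 1.00 − 1) = max(0, 0.45) = 0.45
¬((γ ∨ (¬β ⊙ β)) ⊙ ((γ ⊕ γ) ⊕ α)) = 1 − 0.45 = 0.55
¬¬((γ ∨ (¬β ⊙ β)) ⊙ ((γ ⊕ γ) ⊕ α)) = 1 − 0.55 = 0.45

0.45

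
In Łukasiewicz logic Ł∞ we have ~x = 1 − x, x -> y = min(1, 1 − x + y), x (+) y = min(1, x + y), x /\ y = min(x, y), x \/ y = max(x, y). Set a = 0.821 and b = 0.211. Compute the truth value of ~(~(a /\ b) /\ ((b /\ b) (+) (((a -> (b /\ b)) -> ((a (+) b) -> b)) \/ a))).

a /\ b = min(0.821, 0.211) = 0.211
~(a /\ b) = 1 − 0.211 = 0.789
b /\ b = min(0.211, 0.211) = 0.211
a -> (b /\ b) = min(1, 1 − 0.821 + 0.211) = min(1, 0.390) = 0.390
a (+) b = min(1, 0.821 + 0.211) = min(1, 1.032) = 1.000
(a (+) b) -> b = min(1, 1 − 1.000 + 0.211) = min(1, 0.211) = 0.211
(a -> (b /\ b)) -> ((a (+) b) -> b) = min(1, 1 − 0.390 + 0.211) = min(1, 0.821) = 0.821
((a -> (b /\ b)) -> ((a (+) b) -> b)) \/ a = max(0.821, 0.821) = 0.821
(b /\ b) (+) (((a -> (b /\ b)) -> ((a (+) b) -> b)) \/ a) = min(1, 0.211 + 0.821) = min(1, 1.032) = 1.000
~(a /\ b) /\ ((b /\ b) (+) (((a -> (b /\ b)) -> ((a (+) b) -> b)) \/ a)) = min(0.789, 1.000) = 0.789
~(~(a /\ b) /\ ((b /\ b) (+) (((a -> (b /\ b)) -> ((a (+) b) -> b)) \/ a))) = 1 − 0.789 = 0.211

0.211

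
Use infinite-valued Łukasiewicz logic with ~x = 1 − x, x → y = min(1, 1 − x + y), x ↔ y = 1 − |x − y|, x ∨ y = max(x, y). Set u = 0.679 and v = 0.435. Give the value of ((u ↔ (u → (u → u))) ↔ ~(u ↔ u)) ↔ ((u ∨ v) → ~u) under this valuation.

0.679

u → u = min(1, 1 − 0.679 + 0.679) = min(1, 1.000) = 1.000
u → (u → u) = min(1, 1 − 0.679 + 1.000) = min(1, 1.321) = 1.000
u ↔ (u → (u → u)) = 1 − |0.679 − 1.000| = 1 − 0.321 = 0.679
u ↔ u = 1 − |0.679 − 0.679| = 1 − 0.000 = 1.000
~(u ↔ u) = 1 − 1.000 = 0.000
(u ↔ (u → (u → u))) ↔ ~(u ↔ u) = 1 − |0.679 − 0.000| = 1 − 0.679 = 0.321
u ∨ v = max(0.679, 0.435) = 0.679
~u = 1 − 0.679 = 0.321
(u ∨ v) → ~u = min(1, 1 − 0.679 + 0.321) = min(1, 0.642) = 0.642
((u ↔ (u → (u → u))) ↔ ~(u ↔ u)) ↔ ((u ∨ v) → ~u) = 1 − |0.321 − 0.642| = 1 − 0.321 = 0.679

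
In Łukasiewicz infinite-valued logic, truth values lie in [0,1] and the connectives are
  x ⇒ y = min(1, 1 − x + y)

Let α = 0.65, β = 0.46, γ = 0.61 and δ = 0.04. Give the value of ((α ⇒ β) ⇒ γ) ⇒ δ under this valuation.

α ⇒ β = min(1, 1 − 0.65 + 0.46) = min(1, 0.81) = 0.81
(α ⇒ β) ⇒ γ = min(1, 1 − 0.81 + 0.61) = min(1, 0.80) = 0.80
((α ⇒ β) ⇒ γ) ⇒ δ = min(1, 1 − 0.80 + 0.04) = min(1, 0.24) = 0.24

0.24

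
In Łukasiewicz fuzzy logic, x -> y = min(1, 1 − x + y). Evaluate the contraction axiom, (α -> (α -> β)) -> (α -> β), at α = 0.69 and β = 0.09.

0.69

α -> β = min(1, 1 − 0.69 + 0.09) = min(1, 0.40) = 0.40
α -> (α -> β) = min(1, 1 − 0.69 + 0.40) = min(1, 0.71) = 0.71
(α -> (α -> β)) -> (α -> β) = min(1, 1 − 0.71 + 0.40) = min(1, 0.69) = 0.69
(The value 0.69 < 1 shows this instance is not satisfied; fails in Ł∞ (the t-norm is not idempotent).)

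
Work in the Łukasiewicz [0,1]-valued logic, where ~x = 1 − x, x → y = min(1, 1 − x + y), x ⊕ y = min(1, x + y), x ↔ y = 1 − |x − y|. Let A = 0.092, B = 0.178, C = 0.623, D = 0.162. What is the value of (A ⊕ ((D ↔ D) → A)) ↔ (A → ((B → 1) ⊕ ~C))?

D ↔ D = 1 − |0.162 − 0.162| = 1 − 0.000 = 1.000
(D ↔ D) → A = min(1, 1 − 1.000 + 0.092) = min(1, 0.092) = 0.092
A ⊕ ((D ↔ D) → A) = min(1, 0.092 + 0.092) = min(1, 0.184) = 0.184
B → 1 = min(1, 1 − 0.178 + 1.000) = min(1, 1.822) = 1.000
~C = 1 − 0.623 = 0.377
(B → 1) ⊕ ~C = min(1, 1.000 + 0.377) = min(1, 1.377) = 1.000
A → ((B → 1) ⊕ ~C) = min(1, 1 − 0.092 + 1.000) = min(1, 1.908) = 1.000
(A ⊕ ((D ↔ D) → A)) ↔ (A → ((B → 1) ⊕ ~C)) = 1 − |0.184 − 1.000| = 1 − 0.816 = 0.184

0.184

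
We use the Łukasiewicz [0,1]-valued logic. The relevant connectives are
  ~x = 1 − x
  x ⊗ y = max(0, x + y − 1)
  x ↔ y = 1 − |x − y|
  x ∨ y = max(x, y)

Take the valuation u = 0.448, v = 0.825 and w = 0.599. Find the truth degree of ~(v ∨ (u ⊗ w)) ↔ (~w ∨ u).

0.727

u ⊗ w = max(0, 0.448 + 0.599 − 1) = max(0, 0.047) = 0.047
v ∨ (u ⊗ w) = max(0.825, 0.047) = 0.825
~(v ∨ (u ⊗ w)) = 1 − 0.825 = 0.175
~w = 1 − 0.599 = 0.401
~w ∨ u = max(0.401, 0.448) = 0.448
~(v ∨ (u ⊗ w)) ↔ (~w ∨ u) = 1 − |0.175 − 0.448| = 1 − 0.273 = 0.727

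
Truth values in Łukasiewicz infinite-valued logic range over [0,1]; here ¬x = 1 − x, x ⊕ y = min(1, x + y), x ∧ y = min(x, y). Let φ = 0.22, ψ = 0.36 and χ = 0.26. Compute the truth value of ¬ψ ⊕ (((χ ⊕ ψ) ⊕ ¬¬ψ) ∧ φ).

¬ψ = 1 − 0.36 = 0.64
χ ⊕ ψ = min(1, 0.26 + 0.36) = min(1, 0.62) = 0.62
¬¬ψ = 1 − 0.64 = 0.36
(χ ⊕ ψ) ⊕ ¬¬ψ = min(1, 0.62 + 0.36) = min(1, 0.98) = 0.98
((χ ⊕ ψ) ⊕ ¬¬ψ) ∧ φ = min(0.98, 0.22) = 0.22
¬ψ ⊕ (((χ ⊕ ψ) ⊕ ¬¬ψ) ∧ φ) = min(1, 0.64 + 0.22) = min(1, 0.86) = 0.86

0.86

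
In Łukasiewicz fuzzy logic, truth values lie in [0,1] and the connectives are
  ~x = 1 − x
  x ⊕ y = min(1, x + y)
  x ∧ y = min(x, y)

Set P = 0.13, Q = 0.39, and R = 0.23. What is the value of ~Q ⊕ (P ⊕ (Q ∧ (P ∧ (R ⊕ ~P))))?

0.87

~Q = 1 − 0.39 = 0.61
~P = 1 − 0.13 = 0.87
R ⊕ ~P = min(1, 0.23 + 0.87) = min(1, 1.10) = 1.00
P ∧ (R ⊕ ~P) = min(0.13, 1.00) = 0.13
Q ∧ (P ∧ (R ⊕ ~P)) = min(0.39, 0.13) = 0.13
P ⊕ (Q ∧ (P ∧ (R ⊕ ~P))) = min(1, 0.13 + 0.13) = min(1, 0.26) = 0.26
~Q ⊕ (P ⊕ (Q ∧ (P ∧ (R ⊕ ~P)))) = min(1, 0.61 + 0.26) = min(1, 0.87) = 0.87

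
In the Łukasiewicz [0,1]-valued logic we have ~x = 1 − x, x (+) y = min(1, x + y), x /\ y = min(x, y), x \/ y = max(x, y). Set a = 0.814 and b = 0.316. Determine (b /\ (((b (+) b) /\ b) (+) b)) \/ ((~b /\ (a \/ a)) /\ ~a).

0.316

b (+) b = min(1, 0.316 + 0.316) = min(1, 0.632) = 0.632
(b (+) b) /\ b = min(0.632, 0.316) = 0.316
((b (+) b) /\ b) (+) b = min(1, 0.316 + 0.316) = min(1, 0.632) = 0.632
b /\ (((b (+) b) /\ b) (+) b) = min(0.316, 0.632) = 0.316
~b = 1 − 0.316 = 0.684
a \/ a = max(0.814, 0.814) = 0.814
~b /\ (a \/ a) = min(0.684, 0.814) = 0.684
~a = 1 − 0.814 = 0.186
(~b /\ (a \/ a)) /\ ~a = min(0.684, 0.186) = 0.186
(b /\ (((b (+) b) /\ b) (+) b)) \/ ((~b /\ (a \/ a)) /\ ~a) = max(0.316, 0.186) = 0.316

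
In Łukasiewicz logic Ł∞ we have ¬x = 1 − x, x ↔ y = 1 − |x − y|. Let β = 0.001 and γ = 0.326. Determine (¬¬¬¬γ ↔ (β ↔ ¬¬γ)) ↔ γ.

0.675

¬γ = 1 − 0.326 = 0.674
¬¬γ = 1 − 0.674 = 0.326
¬¬¬γ = 1 − 0.326 = 0.674
¬¬¬¬γ = 1 − 0.674 = 0.326
β ↔ ¬¬γ = 1 − |0.001 − 0.326| = 1 − 0.325 = 0.675
¬¬¬¬γ ↔ (β ↔ ¬¬γ) = 1 − |0.326 − 0.675| = 1 − 0.349 = 0.651
(¬¬¬¬γ ↔ (β ↔ ¬¬γ)) ↔ γ = 1 − |0.651 − 0.326| = 1 − 0.325 = 0.675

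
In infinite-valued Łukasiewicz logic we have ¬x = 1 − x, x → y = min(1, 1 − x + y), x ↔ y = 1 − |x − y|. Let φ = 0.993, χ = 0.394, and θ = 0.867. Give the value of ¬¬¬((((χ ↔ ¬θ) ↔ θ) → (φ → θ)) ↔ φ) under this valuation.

0.007

¬θ = 1 − 0.867 = 0.133
χ ↔ ¬θ = 1 − |0.394 − 0.133| = 1 − 0.261 = 0.739
(χ ↔ ¬θ) ↔ θ = 1 − |0.739 − 0.867| = 1 − 0.128 = 0.872
φ → θ = min(1, 1 − 0.993 + 0.867) = min(1, 0.874) = 0.874
((χ ↔ ¬θ) ↔ θ) → (φ → θ) = min(1, 1 − 0.872 + 0.874) = min(1, 1.002) = 1.000
(((χ ↔ ¬θ) ↔ θ) → (φ → θ)) ↔ φ = 1 − |1.000 − 0.993| = 1 − 0.007 = 0.993
¬((((χ ↔ ¬θ) ↔ θ) → (φ → θ)) ↔ φ) = 1 − 0.993 = 0.007
¬¬((((χ ↔ ¬θ) ↔ θ) → (φ → θ)) ↔ φ) = 1 − 0.007 = 0.993
¬¬¬((((χ ↔ ¬θ) ↔ θ) → (φ → θ)) ↔ φ) = 1 − 0.993 = 0.007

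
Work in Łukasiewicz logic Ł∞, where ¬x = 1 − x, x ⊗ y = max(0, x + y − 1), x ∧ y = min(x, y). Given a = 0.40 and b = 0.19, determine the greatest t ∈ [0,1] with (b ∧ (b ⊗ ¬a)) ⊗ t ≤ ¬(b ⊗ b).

1.00

¬a = 1 − 0.40 = 0.60
b ⊗ ¬a = max(0, 0.19 + 0.60 − 1) = max(0, -0.21) = 0.00
b ∧ (b ⊗ ¬a) = min(0.19, 0.00) = 0.00
So the left factor is b ∧ (b ⊗ ¬a) = 0.00.
b ⊗ b = max(0, 0.19 + 0.19 − 1) = max(0, -0.62) = 0.00
¬(b ⊗ b) = 1 − 0.00 = 1.00
So the right-hand bound is ¬(b ⊗ b) = 1.00.
The residuum of the Łukasiewicz t-norm gives the supremum: min(1, 1 − 0.00 + 1.00).
1 − 0.00 + 1.00 = 2.00, so t = min(1, 2.00) = 1.00.
Check: 0.00 ⊗ 1.00 = max(0, 0.00) = 0.00 ≤ 1.00.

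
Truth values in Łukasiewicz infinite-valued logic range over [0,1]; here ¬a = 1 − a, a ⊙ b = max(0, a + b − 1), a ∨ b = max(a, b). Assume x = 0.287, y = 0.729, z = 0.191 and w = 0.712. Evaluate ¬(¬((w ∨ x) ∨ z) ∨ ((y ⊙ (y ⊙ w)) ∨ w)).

0.288

w ∨ x = max(0.712, 0.287) = 0.712
(w ∨ x) ∨ z = max(0.712, 0.191) = 0.712
¬((w ∨ x) ∨ z) = 1 − 0.712 = 0.288
y ⊙ w = max(0, 0.729 + 0.712 − 1) = max(0, 0.441) = 0.441
y ⊙ (y ⊙ w) = max(0, 0.729 + 0.441 − 1) = max(0, 0.170) = 0.170
(y ⊙ (y ⊙ w)) ∨ w = max(0.170, 0.712) = 0.712
¬((w ∨ x) ∨ z) ∨ ((y ⊙ (y ⊙ w)) ∨ w) = max(0.288, 0.712) = 0.712
¬(¬((w ∨ x) ∨ z) ∨ ((y ⊙ (y ⊙ w)) ∨ w)) = 1 − 0.712 = 0.288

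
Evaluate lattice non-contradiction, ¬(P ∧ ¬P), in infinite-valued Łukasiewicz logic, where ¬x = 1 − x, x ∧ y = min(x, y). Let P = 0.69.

0.69

¬P = 1 − 0.69 = 0.31
P ∧ ¬P = min(0.69, 0.31) = 0.31
¬(P ∧ ¬P) = 1 − 0.31 = 0.69
(The value 0.69 < 1 shows this instance is not satisfied; not a Ł∞-tautology — its value is 1 − min(a, 1−a).)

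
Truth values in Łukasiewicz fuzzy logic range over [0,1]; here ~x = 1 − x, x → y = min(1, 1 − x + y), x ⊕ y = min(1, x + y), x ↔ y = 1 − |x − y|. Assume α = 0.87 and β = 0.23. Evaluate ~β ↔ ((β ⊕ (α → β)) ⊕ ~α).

0.95

~β = 1 − 0.23 = 0.77
α → β = min(1, 1 − 0.87 + 0.23) = min(1, 0.36) = 0.36
β ⊕ (α → β) = min(1, 0.23 + 0.36) = min(1, 0.59) = 0.59
~α = 1 − 0.87 = 0.13
(β ⊕ (α → β)) ⊕ ~α = min(1, 0.59 + 0.13) = min(1, 0.72) = 0.72
~β ↔ ((β ⊕ (α → β)) ⊕ ~α) = 1 − |0.77 − 0.72| = 1 − 0.05 = 0.95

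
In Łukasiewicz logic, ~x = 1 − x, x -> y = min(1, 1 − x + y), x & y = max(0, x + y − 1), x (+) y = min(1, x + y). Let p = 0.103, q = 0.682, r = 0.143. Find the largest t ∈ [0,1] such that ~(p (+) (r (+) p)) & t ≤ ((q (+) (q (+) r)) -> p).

0.452

r (+) p = min(1, 0.143 + 0.103) = min(1, 0.246) = 0.246
p (+) (r (+) p) = min(1, 0.103 + 0.246) = min(1, 0.349) = 0.349
~(p (+) (r (+) p)) = 1 − 0.349 = 0.651
So the left factor is ~(p (+) (r (+) p)) = 0.651.
q (+) r = min(1, 0.682 + 0.143) = min(1, 0.825) = 0.825
q (+) (q (+) r) = min(1, 0.682 + 0.825) = min(1, 1.507) = 1.000
(q (+) (q (+) r)) -> p = min(1, 1 − 1.000 + 0.103) = min(1, 0.103) = 0.103
So the right-hand bound is (q (+) (q (+) r)) -> p = 0.103.
The residuum of the Łukasiewicz t-norm gives the supremum: min(1, 1 − 0.651 + 0.103).
1 − 0.651 + 0.103 = 0.452, so t = min(1, 0.452) = 0.452.
Check: 0.651 & 0.452 = max(0, 0.103) = 0.103 ≤ 0.103.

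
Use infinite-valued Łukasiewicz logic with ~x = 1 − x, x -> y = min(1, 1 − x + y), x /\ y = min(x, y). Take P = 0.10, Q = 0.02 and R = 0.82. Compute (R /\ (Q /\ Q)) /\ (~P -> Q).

Q /\ Q = min(0.02, 0.02) = 0.02
R /\ (Q /\ Q) = min(0.82, 0.02) = 0.02
~P = 1 − 0.10 = 0.90
~P -> Q = min(1, 1 − 0.90 + 0.02) = min(1, 0.12) = 0.12
(R /\ (Q /\ Q)) /\ (~P -> Q) = min(0.02, 0.12) = 0.02

0.02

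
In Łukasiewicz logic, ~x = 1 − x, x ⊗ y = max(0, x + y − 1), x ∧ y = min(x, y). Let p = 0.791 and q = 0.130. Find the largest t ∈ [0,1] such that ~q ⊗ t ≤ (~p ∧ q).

0.260

~q = 1 − 0.130 = 0.870
So the left factor is ~q = 0.870.
~p = 1 − 0.791 = 0.209
~p ∧ q = min(0.209, 0.130) = 0.130
So the right-hand bound is ~p ∧ q = 0.130.
The residuum of the Łukasiewicz t-norm gives the supremum: min(1, 1 − 0.870 + 0.130).
1 − 0.870 + 0.130 = 0.260, so t = min(1, 0.260) = 0.260.
Check: 0.870 ⊗ 0.260 = max(0, 0.130) = 0.130 ≤ 0.130.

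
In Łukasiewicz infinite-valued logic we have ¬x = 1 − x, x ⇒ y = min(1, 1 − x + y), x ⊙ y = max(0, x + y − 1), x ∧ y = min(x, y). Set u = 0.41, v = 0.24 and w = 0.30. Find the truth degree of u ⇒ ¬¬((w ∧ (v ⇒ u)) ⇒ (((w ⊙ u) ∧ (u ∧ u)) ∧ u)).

v ⇒ u = min(1, 1 − 0.24 + 0.41) = min(1, 1.17) = 1.00
w ∧ (v ⇒ u) = min(0.30, 1.00) = 0.30
w ⊙ u = max(0, 0.30 + 0.41 − 1) = max(0, -0.29) = 0.00
u ∧ u = min(0.41, 0.41) = 0.41
(w ⊙ u) ∧ (u ∧ u) = min(0.00, 0.41) = 0.00
((w ⊙ u) ∧ (u ∧ u)) ∧ u = min(0.00, 0.41) = 0.00
(w ∧ (v ⇒ u)) ⇒ (((w ⊙ u) ∧ (u ∧ u)) ∧ u) = min(1, 1 − 0.30 + 0.00) = min(1, 0.70) = 0.70
¬((w ∧ (v ⇒ u)) ⇒ (((w ⊙ u) ∧ (u ∧ u)) ∧ u)) = 1 − 0.70 = 0.30
¬¬((w ∧ (v ⇒ u)) ⇒ (((w ⊙ u) ∧ (u ∧ u)) ∧ u)) = 1 − 0.30 = 0.70
u ⇒ ¬¬((w ∧ (v ⇒ u)) ⇒ (((w ⊙ u) ∧ (u ∧ u)) ∧ u)) = min(1, 1 − 0.41 + 0.70) = min(1, 1.29) = 1.00

1.00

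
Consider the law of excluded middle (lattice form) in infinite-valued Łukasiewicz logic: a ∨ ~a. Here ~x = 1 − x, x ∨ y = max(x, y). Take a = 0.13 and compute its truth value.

0.87

~a = 1 − 0.13 = 0.87
a ∨ ~a = max(0.13, 0.87) = 0.87
(The value 0.87 < 1 shows this instance is not satisfied; not a Ł∞-tautology — its value is max(a, 1−a).)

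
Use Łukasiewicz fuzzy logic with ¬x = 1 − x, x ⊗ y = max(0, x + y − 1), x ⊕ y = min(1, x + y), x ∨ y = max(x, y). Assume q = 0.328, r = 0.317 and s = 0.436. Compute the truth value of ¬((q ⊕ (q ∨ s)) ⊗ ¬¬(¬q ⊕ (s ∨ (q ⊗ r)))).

q ∨ s = max(0.328, 0.436) = 0.436
q ⊕ (q ∨ s) = min(1, 0.328 + 0.436) = min(1, 0.764) = 0.764
¬q = 1 − 0.328 = 0.672
q ⊗ r = max(0, 0.328 + 0.317 − 1) = max(0, -0.355) = 0.000
s ∨ (q ⊗ r) = max(0.436, 0.000) = 0.436
¬q ⊕ (s ∨ (q ⊗ r)) = min(1, 0.672 + 0.436) = min(1, 1.108) = 1.000
¬(¬q ⊕ (s ∨ (q ⊗ r))) = 1 − 1.000 = 0.000
¬¬(¬q ⊕ (s ∨ (q ⊗ r))) = 1 − 0.000 = 1.000
(q ⊕ (q ∨ s)) ⊗ ¬¬(¬q ⊕ (s ∨ (q ⊗ r))) = max(0, 0.764 + 1.000 − 1) = max(0, 0.764) = 0.764
¬((q ⊕ (q ∨ s)) ⊗ ¬¬(¬q ⊕ (s ∨ (q ⊗ r)))) = 1 − 0.764 = 0.236

0.236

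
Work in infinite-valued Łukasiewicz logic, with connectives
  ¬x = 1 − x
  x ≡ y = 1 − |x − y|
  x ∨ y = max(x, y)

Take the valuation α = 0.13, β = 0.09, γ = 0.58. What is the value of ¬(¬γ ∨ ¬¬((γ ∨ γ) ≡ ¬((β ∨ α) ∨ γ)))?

¬γ = 1 − 0.58 = 0.42
γ ∨ γ = max(0.58, 0.58) = 0.58
β ∨ α = max(0.09, 0.13) = 0.13
(β ∨ α) ∨ γ = max(0.13, 0.58) = 0.58
¬((β ∨ α) ∨ γ) = 1 − 0.58 = 0.42
(γ ∨ γ) ≡ ¬((β ∨ α) ∨ γ) = 1 − |0.58 − 0.42| = 1 − 0.16 = 0.84
¬((γ ∨ γ) ≡ ¬((β ∨ α) ∨ γ)) = 1 − 0.84 = 0.16
¬¬((γ ∨ γ) ≡ ¬((β ∨ α) ∨ γ)) = 1 − 0.16 = 0.84
¬γ ∨ ¬¬((γ ∨ γ) ≡ ¬((β ∨ α) ∨ γ)) = max(0.42, 0.84) = 0.84
¬(¬γ ∨ ¬¬((γ ∨ γ) ≡ ¬((β ∨ α) ∨ γ))) = 1 − 0.84 = 0.16

0.16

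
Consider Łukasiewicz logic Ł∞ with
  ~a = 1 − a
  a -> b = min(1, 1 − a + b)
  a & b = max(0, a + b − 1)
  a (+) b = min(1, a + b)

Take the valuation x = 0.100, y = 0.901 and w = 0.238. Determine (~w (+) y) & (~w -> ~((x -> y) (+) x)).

0.238

~w = 1 − 0.238 = 0.762
~w (+) y = min(1, 0.762 + 0.901) = min(1, 1.663) = 1.000
x -> y = min(1, 1 − 0.100 + 0.901) = min(1, 1.801) = 1.000
(x -> y) (+) x = min(1, 1.000 + 0.100) = min(1, 1.100) = 1.000
~((x -> y) (+) x) = 1 − 1.000 = 0.000
~w -> ~((x -> y) (+) x) = min(1, 1 − 0.762 + 0.000) = min(1, 0.238) = 0.238
(~w (+) y) & (~w -> ~((x -> y) (+) x)) = max(0, 1.000 + 0.238 − 1) = max(0, 0.238) = 0.238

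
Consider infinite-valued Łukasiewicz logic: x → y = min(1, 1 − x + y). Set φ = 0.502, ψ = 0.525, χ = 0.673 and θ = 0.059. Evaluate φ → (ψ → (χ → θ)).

1.000

χ → θ = min(1, 1 − 0.673 + 0.059) = min(1, 0.386) = 0.386
ψ → (χ → θ) = min(1, 1 − 0.525 + 0.386) = min(1, 0.861) = 0.861
φ → (ψ → (χ → θ)) = min(1, 1 − 0.502 + 0.861) = min(1, 1.359) = 1.000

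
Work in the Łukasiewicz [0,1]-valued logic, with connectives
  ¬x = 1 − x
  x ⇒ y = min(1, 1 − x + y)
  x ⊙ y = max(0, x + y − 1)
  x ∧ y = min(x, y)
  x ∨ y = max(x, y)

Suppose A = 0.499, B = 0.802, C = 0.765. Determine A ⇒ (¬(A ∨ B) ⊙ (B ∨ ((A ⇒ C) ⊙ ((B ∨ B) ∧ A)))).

A ∨ B = max(0.499, 0.802) = 0.802
¬(A ∨ B) = 1 − 0.802 = 0.198
A ⇒ C = min(1, 1 − 0.499 + 0.765) = min(1, 1.266) = 1.000
B ∨ B = max(0.802, 0.802) = 0.802
(B ∨ B) ∧ A = min(0.802, 0.499) = 0.499
(A ⇒ C) ⊙ ((B ∨ B) ∧ A) = max(0, 1.000 + 0.499 − 1) = max(0, 0.499) = 0.499
B ∨ ((A ⇒ C) ⊙ ((B ∨ B) ∧ A)) = max(0.802, 0.499) = 0.802
¬(A ∨ B) ⊙ (B ∨ ((A ⇒ C) ⊙ ((B ∨ B) ∧ A))) = max(0, 0.198 + 0.802 − 1) = max(0, 0.000) = 0.000
A ⇒ (¬(A ∨ B) ⊙ (B ∨ ((A ⇒ C) ⊙ ((B ∨ B) ∧ A)))) = min(1, 1 − 0.499 + 0.000) = min(1, 0.501) = 0.501

0.501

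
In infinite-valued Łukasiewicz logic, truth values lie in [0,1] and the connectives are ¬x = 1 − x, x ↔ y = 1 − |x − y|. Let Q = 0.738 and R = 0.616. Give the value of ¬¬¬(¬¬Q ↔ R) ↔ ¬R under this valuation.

¬Q = 1 − 0.738 = 0.262
¬¬Q = 1 − 0.262 = 0.738
¬¬Q ↔ R = 1 − |0.738 − 0.616| = 1 − 0.122 = 0.878
¬(¬¬Q ↔ R) = 1 − 0.878 = 0.122
¬¬(¬¬Q ↔ R) = 1 − 0.122 = 0.878
¬¬¬(¬¬Q ↔ R) = 1 − 0.878 = 0.122
¬R = 1 − 0.616 = 0.384
¬¬¬(¬¬Q ↔ R) ↔ ¬R = 1 − |0.122 − 0.384| = 1 − 0.262 = 0.738

0.738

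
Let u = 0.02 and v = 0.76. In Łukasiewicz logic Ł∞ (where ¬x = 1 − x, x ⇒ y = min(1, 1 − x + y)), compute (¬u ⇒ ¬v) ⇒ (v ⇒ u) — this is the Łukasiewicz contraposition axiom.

1.00

¬u = 1 − 0.02 = 0.98
¬v = 1 − 0.76 = 0.24
¬u ⇒ ¬v = min(1, 1 − 0.98 + 0.24) = min(1, 0.26) = 0.26
v ⇒ u = min(1, 1 − 0.76 + 0.02) = min(1, 0.26) = 0.26
(¬u ⇒ ¬v) ⇒ (v ⇒ u) = min(1, 1 − 0.26 + 0.26) = min(1, 1.00) = 1.00
(As expected: an axiom of Ł∞, always 1.)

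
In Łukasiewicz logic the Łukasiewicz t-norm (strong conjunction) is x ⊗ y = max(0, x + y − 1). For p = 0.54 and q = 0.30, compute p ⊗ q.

0.00

p ⊗ q = max(0, 0.54 + 0.30 − 1) = max(0, -0.16) = 0.00
For comparison, the Gödel (minimum) t-norm min(x, y) would give 0.30.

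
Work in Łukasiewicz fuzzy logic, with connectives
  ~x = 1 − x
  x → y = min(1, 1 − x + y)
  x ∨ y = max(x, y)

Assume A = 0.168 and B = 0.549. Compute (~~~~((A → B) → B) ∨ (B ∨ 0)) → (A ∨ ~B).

0.902

A → B = min(1, 1 − 0.168 + 0.549) = min(1, 1.381) = 1.000
(A → B) → B = min(1, 1 − 1.000 + 0.549) = min(1, 0.549) = 0.549
~((A → B) → B) = 1 − 0.549 = 0.451
~~((A → B) → B) = 1 − 0.451 = 0.549
~~~((A → B) → B) = 1 − 0.549 = 0.451
~~~~((A → B) → B) = 1 − 0.451 = 0.549
B ∨ 0 = max(0.549, 0.000) = 0.549
~~~~((A → B) → B) ∨ (B ∨ 0) = max(0.549, 0.549) = 0.549
~B = 1 − 0.549 = 0.451
A ∨ ~B = max(0.168, 0.451) = 0.451
(~~~~((A → B) → B) ∨ (B ∨ 0)) → (A ∨ ~B) = min(1, 1 − 0.549 + 0.451) = min(1, 0.902) = 0.902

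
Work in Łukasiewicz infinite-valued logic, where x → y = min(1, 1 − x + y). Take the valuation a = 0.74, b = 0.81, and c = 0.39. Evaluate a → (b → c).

0.84

b → c = min(1, 1 − 0.81 + 0.39) = min(1, 0.58) = 0.58
a → (b → c) = min(1, 1 − 0.74 + 0.58) = min(1, 0.84) = 0.84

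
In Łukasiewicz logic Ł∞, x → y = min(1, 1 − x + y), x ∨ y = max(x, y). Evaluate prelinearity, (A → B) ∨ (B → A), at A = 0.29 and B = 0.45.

1.00

A → B = min(1, 1 − 0.29 + 0.45) = min(1, 1.16) = 1.00
B → A = min(1, 1 − 0.45 + 0.29) = min(1, 0.84) = 0.84
(A → B) ∨ (B → A) = max(1.00, 0.84) = 1.00
(As expected: a Ł∞-tautology — holds in every MV-chain.)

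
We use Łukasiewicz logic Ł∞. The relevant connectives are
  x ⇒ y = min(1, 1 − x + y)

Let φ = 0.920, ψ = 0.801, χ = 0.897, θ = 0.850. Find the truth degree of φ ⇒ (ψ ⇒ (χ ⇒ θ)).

χ ⇒ θ = min(1, 1 − 0.897 + 0.850) = min(1, 0.953) = 0.953
ψ ⇒ (χ ⇒ θ) = min(1, 1 − 0.801 + 0.953) = min(1, 1.152) = 1.000
φ ⇒ (ψ ⇒ (χ ⇒ θ)) = min(1, 1 − 0.920 + 1.000) = min(1, 1.080) = 1.000

1.000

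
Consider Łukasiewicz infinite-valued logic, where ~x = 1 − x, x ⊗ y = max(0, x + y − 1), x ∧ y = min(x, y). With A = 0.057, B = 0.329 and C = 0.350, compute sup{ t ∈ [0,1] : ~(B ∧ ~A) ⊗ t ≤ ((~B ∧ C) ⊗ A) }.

0.329

~A = 1 − 0.057 = 0.943
B ∧ ~A = min(0.329, 0.943) = 0.329
~(B ∧ ~A) = 1 − 0.329 = 0.671
So the left factor is ~(B ∧ ~A) = 0.671.
~B = 1 − 0.329 = 0.671
~B ∧ C = min(0.671, 0.350) = 0.350
(~B ∧ C) ⊗ A = max(0, 0.350 + 0.057 − 1) = max(0, -0.593) = 0.000
So the right-hand bound is (~B ∧ C) ⊗ A = 0.000.
The residuum of the Łukasiewicz t-norm gives the supremum: min(1, 1 − 0.671 + 0.000).
1 − 0.671 + 0.000 = 0.329, so t = min(1, 0.329) = 0.329.
Check: 0.671 ⊗ 0.329 = max(0, 0.000) = 0.000 ≤ 0.000.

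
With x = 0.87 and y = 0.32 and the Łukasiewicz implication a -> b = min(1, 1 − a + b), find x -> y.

0.45

x -> y = min(1, 1 − 0.87 + 0.32) = min(1, 0.45) = 0.45
For comparison, the Gödel implication (1 if a ≤ b else b) would give 0.32.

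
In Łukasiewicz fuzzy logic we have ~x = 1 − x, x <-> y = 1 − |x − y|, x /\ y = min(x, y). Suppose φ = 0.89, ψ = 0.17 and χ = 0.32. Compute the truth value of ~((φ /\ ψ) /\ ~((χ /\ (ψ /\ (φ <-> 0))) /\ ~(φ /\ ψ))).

0.83

φ /\ ψ = min(0.89, 0.17) = 0.17
φ <-> 0 = 1 − |0.89 − 0.00| = 1 − 0.89 = 0.11
ψ /\ (φ <-> 0) = min(0.17, 0.11) = 0.11
χ /\ (ψ /\ (φ <-> 0)) = min(0.32, 0.11) = 0.11
~(φ /\ ψ) = 1 − 0.17 = 0.83
(χ /\ (ψ /\ (φ <-> 0))) /\ ~(φ /\ ψ) = min(0.11, 0.83) = 0.11
~((χ /\ (ψ /\ (φ <-> 0))) /\ ~(φ /\ ψ)) = 1 − 0.11 = 0.89
(φ /\ ψ) /\ ~((χ /\ (ψ /\ (φ <-> 0))) /\ ~(φ /\ ψ)) = min(0.17, 0.89) = 0.17
~((φ /\ ψ) /\ ~((χ /\ (ψ /\ (φ <-> 0))) /\ ~(φ /\ ψ))) = 1 − 0.17 = 0.83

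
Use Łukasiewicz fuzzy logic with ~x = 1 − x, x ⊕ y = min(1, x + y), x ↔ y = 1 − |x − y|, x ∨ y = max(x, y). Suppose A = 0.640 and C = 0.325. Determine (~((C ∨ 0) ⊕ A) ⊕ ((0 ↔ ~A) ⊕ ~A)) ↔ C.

C ∨ 0 = max(0.325, 0.000) = 0.325
(C ∨ 0) ⊕ A = min(1, 0.325 + 0.640) = min(1, 0.965) = 0.965
~((C ∨ 0) ⊕ A) = 1 − 0.965 = 0.035
~A = 1 − 0.640 = 0.360
0 ↔ ~A = 1 − |0.000 − 0.360| = 1 − 0.360 = 0.640
(0 ↔ ~A) ⊕ ~A = min(1, 0.640 + 0.360) = min(1, 1.000) = 1.000
~((C ∨ 0) ⊕ A) ⊕ ((0 ↔ ~A) ⊕ ~A) = min(1, 0.035 + 1.000) = min(1, 1.035) = 1.000
(~((C ∨ 0) ⊕ A) ⊕ ((0 ↔ ~A) ⊕ ~A)) ↔ C = 1 − |1.000 − 0.325| = 1 − 0.675 = 0.325

0.325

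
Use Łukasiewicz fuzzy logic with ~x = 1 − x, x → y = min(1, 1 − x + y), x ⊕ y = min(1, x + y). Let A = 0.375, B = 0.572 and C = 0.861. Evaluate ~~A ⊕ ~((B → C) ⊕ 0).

0.375

~A = 1 − 0.375 = 0.625
~~A = 1 − 0.625 = 0.375
B → C = min(1, 1 − 0.572 + 0.861) = min(1, 1.289) = 1.000
(B → C) ⊕ 0 = min(1, 1.000 + 0.000) = min(1, 1.000) = 1.000
~((B → C) ⊕ 0) = 1 − 1.000 = 0.000
~~A ⊕ ~((B → C) ⊕ 0) = min(1, 0.375 + 0.000) = min(1, 0.375) = 0.375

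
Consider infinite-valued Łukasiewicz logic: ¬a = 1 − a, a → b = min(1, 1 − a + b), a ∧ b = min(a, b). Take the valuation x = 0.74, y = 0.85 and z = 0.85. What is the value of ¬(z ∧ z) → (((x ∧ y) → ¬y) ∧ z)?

z ∧ z = min(0.85, 0.85) = 0.85
¬(z ∧ z) = 1 − 0.85 = 0.15
x ∧ y = min(0.74, 0.85) = 0.74
¬y = 1 − 0.85 = 0.15
(x ∧ y) → ¬y = min(1, 1 − 0.74 + 0.15) = min(1, 0.41) = 0.41
((x ∧ y) → ¬y) ∧ z = min(0.41, 0.85) = 0.41
¬(z ∧ z) → (((x ∧ y) → ¬y) ∧ z) = min(1, 1 − 0.15 + 0.41) = min(1, 1.26) = 1.00

1.00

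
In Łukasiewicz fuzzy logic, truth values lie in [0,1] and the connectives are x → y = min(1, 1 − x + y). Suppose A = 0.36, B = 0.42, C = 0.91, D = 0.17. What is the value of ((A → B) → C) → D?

0.26

A → B = min(1, 1 − 0.36 + 0.42) = min(1, 1.06) = 1.00
(A → B) → C = min(1, 1 − 1.00 + 0.91) = min(1, 0.91) = 0.91
((A → B) → C) → D = min(1, 1 − 0.91 + 0.17) = min(1, 0.26) = 0.26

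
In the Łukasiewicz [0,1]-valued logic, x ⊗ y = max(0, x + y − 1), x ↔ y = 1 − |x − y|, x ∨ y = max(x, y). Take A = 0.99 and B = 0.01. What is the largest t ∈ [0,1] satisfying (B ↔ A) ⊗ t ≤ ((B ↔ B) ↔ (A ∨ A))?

1.00

B ↔ A = 1 − |0.01 − 0.99| = 1 − 0.98 = 0.02
So the left factor is B ↔ A = 0.02.
B ↔ B = 1 − |0.01 − 0.01| = 1 − 0.00 = 1.00
A ∨ A = max(0.99, 0.99) = 0.99
(B ↔ B) ↔ (A ∨ A) = 1 − |1.00 − 0.99| = 1 − 0.01 = 0.99
So the right-hand bound is (B ↔ B) ↔ (A ∨ A) = 0.99.
The residuum of the Łukasiewicz t-norm gives the supremum: min(1, 1 − 0.02 + 0.99).
1 − 0.02 + 0.99 = 1.97, so t = min(1, 1.97) = 1.00.
Check: 0.02 ⊗ 1.00 = max(0, 0.02) = 0.02 ≤ 0.99.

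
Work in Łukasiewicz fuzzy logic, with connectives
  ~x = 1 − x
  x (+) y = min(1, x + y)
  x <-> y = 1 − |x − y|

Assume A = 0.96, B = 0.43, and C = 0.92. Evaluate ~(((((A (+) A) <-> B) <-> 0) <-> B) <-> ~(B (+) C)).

0.86

A (+) A = min(1, 0.96 + 0.96) = min(1, 1.92) = 1.00
(A (+) A) <-> B = 1 − |1.00 − 0.43| = 1 − 0.57 = 0.43
((A (+) A) <-> B) <-> 0 = 1 − |0.43 − 0.00| = 1 − 0.43 = 0.57
(((A (+) A) <-> B) <-> 0) <-> B = 1 − |0.57 − 0.43| = 1 − 0.14 = 0.86
B (+) C = min(1, 0.43 + 0.92) = min(1, 1.35) = 1.00
~(B (+) C) = 1 − 1.00 = 0.00
((((A (+) A) <-> B) <-> 0) <-> B) <-> ~(B (+) C) = 1 − |0.86 − 0.00| = 1 − 0.86 = 0.14
~(((((A (+) A) <-> B) <-> 0) <-> B) <-> ~(B (+) C)) = 1 − 0.14 = 0.86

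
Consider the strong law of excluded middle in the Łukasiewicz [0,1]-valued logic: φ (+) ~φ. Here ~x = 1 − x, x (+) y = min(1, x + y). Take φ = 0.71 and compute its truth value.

1.00

~φ = 1 − 0.71 = 0.29
φ (+) ~φ = min(1, 0.71 + 0.29) = min(1, 1.00) = 1.00
(As expected: always 1 in Ł∞ since a ⊕ (1−a) = 1.)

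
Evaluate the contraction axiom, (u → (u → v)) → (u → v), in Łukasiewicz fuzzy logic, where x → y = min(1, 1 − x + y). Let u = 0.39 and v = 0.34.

u → v = min(1, 1 − 0.39 + 0.34) = min(1, 0.95) = 0.95
u → (u → v) = min(1, 1 − 0.39 + 0.95) = min(1, 1.56) = 1.00
(u → (u → v)) → (u → v) = min(1, 1 − 1.00 + 0.95) = min(1, 0.95) = 0.95
(The value 0.95 < 1 shows this instance is not satisfied; fails in Ł∞ (the t-norm is not idempotent).)

0.95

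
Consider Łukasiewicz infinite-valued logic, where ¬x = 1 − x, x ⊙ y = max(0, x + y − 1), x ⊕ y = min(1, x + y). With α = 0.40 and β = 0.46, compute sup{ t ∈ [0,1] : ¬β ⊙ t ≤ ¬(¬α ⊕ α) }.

¬β = 1 − 0.46 = 0.54
So the left factor is ¬β = 0.54.
¬α = 1 − 0.40 = 0.60
¬α ⊕ α = min(1, 0.60 + 0.40) = min(1, 1.00) = 1.00
¬(¬α ⊕ α) = 1 − 1.00 = 0.00
So the right-hand bound is ¬(¬α ⊕ α) = 0.00.
The residuum of the Łukasiewicz t-norm gives the supremum: min(1, 1 − 0.54 + 0.00).
1 − 0.54 + 0.00 = 0.46, so t = min(1, 0.46) = 0.46.
Check: 0.54 ⊙ 0.46 = max(0, 0.00) = 0.00 ≤ 0.00.

0.46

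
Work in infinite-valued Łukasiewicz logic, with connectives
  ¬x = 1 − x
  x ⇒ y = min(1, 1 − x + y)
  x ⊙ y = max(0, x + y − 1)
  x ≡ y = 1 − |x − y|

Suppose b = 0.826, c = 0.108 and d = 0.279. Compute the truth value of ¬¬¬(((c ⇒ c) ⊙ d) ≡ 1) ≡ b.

c ⇒ c = min(1, 1 − 0.108 + 0.108) = min(1, 1.000) = 1.000
(c ⇒ c) ⊙ d = max(0, 1.000 + 0.279 − 1) = max(0, 0.279) = 0.279
((c ⇒ c) ⊙ d) ≡ 1 = 1 − |0.279 − 1.000| = 1 − 0.721 = 0.279
¬(((c ⇒ c) ⊙ d) ≡ 1) = 1 − 0.279 = 0.721
¬¬(((c ⇒ c) ⊙ d) ≡ 1) = 1 − 0.721 = 0.279
¬¬¬(((c ⇒ c) ⊙ d) ≡ 1) = 1 − 0.279 = 0.721
¬¬¬(((c ⇒ c) ⊙ d) ≡ 1) ≡ b = 1 − |0.721 − 0.826| = 1 − 0.105 = 0.895

0.895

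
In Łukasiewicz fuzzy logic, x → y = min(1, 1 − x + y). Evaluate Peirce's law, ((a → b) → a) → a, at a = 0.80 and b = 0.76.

a → b = min(1, 1 − 0.80 + 0.76) = min(1, 0.96) = 0.96
(a → b) → a = min(1, 1 − 0.96 + 0.80) = min(1, 0.84) = 0.84
((a → b) → a) → a = min(1, 1 − 0.84 + 0.80) = min(1, 0.96) = 0.96
(The value 0.96 < 1 shows this instance is not satisfied; not a Ł∞-tautology in general.)

0.96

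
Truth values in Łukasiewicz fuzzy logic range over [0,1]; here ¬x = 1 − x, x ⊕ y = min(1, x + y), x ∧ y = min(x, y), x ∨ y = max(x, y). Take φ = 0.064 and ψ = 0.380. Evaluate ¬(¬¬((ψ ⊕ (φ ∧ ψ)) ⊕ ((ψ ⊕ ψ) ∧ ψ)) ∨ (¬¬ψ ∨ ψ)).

0.176

φ ∧ ψ = min(0.064, 0.380) = 0.064
ψ ⊕ (φ ∧ ψ) = min(1, 0.380 + 0.064) = min(1, 0.444) = 0.444
ψ ⊕ ψ = min(1, 0.380 + 0.380) = min(1, 0.760) = 0.760
(ψ ⊕ ψ) ∧ ψ = min(0.760, 0.380) = 0.380
(ψ ⊕ (φ ∧ ψ)) ⊕ ((ψ ⊕ ψ) ∧ ψ) = min(1, 0.444 + 0.380) = min(1, 0.824) = 0.824
¬((ψ ⊕ (φ ∧ ψ)) ⊕ ((ψ ⊕ ψ) ∧ ψ)) = 1 − 0.824 = 0.176
¬¬((ψ ⊕ (φ ∧ ψ)) ⊕ ((ψ ⊕ ψ) ∧ ψ)) = 1 − 0.176 = 0.824
¬ψ = 1 − 0.380 = 0.620
¬¬ψ = 1 − 0.620 = 0.380
¬¬ψ ∨ ψ = max(0.380, 0.380) = 0.380
¬¬((ψ ⊕ (φ ∧ ψ)) ⊕ ((ψ ⊕ ψ) ∧ ψ)) ∨ (¬¬ψ ∨ ψ) = max(0.824, 0.380) = 0.824
¬(¬¬((ψ ⊕ (φ ∧ ψ)) ⊕ ((ψ ⊕ ψ) ∧ ψ)) ∨ (¬¬ψ ∨ ψ)) = 1 − 0.824 = 0.176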